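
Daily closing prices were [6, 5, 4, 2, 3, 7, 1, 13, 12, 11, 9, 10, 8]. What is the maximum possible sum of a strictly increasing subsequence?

Let S[i] be the best sum of a strictly increasing subsequence ending at i:
i:      1  2  3  4  5  6  7  8  9 10 11 12 13
a[i]:   6  5  4  2  3  7  1 13 12 11  9 10  8
S:      6  5  4  2  5 13  1 26 25 24 22 32 21
Maximum is 32 (e.g. 6 + 7 + 9 + 10).

32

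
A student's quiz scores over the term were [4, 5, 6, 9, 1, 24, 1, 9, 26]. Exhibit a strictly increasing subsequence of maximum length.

4, 5, 6, 9, 24, 26

Patience tails give the LIS length; then backtrack through the dp parents:
4 → extends → [4]
5 → extends → [4, 5]
6 → extends → [4, 5, 6]
9 → extends → [4, 5, 6, 9]
1 → replaces 4 → [1, 5, 6, 9]
24 → extends → [1, 5, 6, 9, 24]
1 → already a tail → [1, 5, 6, 9, 24]
9 → already a tail → [1, 5, 6, 9, 24]
26 → extends → [1, 5, 6, 9, 24, 26]
Length 6; one witness is 4, 5, 6, 9, 24, 26.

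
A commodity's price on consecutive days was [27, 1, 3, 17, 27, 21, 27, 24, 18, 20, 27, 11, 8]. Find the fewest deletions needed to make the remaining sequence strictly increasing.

Fewest deletions = n − (longest strictly increasing subsequence).
i:      1  2  3  4  5  6  7  8  9 10 11 12 13
a[i]:  27  1  3 17 27 21 27 24 18 20 27 11  8
dp:     1  1  2  3  4  4  5  5  4  5  6  3  3
max dp = 6, so deletions = 13 − 6 = 7.

7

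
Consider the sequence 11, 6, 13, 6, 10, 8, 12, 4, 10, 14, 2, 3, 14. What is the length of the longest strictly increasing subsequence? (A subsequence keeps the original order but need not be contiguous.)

Let dp[i] be the length of the longest such subsequence ending at index i:
i:      1  2  3  4  5  6  7  8  9 10 11 12 13
a[i]:  11  6 13  6 10  8 12  4 10 14  2  3 14
dp:     1  1  2  1  2  2  3  1  3  4  1  2  4
Maximum dp value is 4.

4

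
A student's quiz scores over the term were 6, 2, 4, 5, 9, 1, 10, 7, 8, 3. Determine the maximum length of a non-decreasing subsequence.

5

Track the smallest tail for each achievable length (allowing ties):
6 → extends → [6]
2 → replaces 6 → [2]
4 → extends → [2, 4]
5 → extends → [2, 4, 5]
9 → extends → [2, 4, 5, 9]
1 → replaces 2 → [1, 4, 5, 9]
10 → extends → [1, 4, 5, 9, 10]
7 → replaces 9 → [1, 4, 5, 7, 10]
8 → replaces 10 → [1, 4, 5, 7, 8]
3 → replaces 4 → [1, 3, 5, 7, 8]
Five tails, so the longest non-decreasing subsequence has length 5 (e.g. 2, 4, 5, 9, 10).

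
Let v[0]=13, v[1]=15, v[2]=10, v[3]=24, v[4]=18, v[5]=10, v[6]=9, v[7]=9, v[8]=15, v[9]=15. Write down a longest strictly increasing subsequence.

Patience tails give the LIS length; then backtrack through the dp parents:
13 → extends → [13]
15 → extends → [13, 15]
10 → replaces 13 → [10, 15]
24 → extends → [10, 15, 24]
18 → replaces 24 → [10, 15, 18]
10 → already a tail → [10, 15, 18]
9 → replaces 10 → [9, 15, 18]
9 → already a tail → [9, 15, 18]
15 → already a tail → [9, 15, 18]
15 → already a tail → [9, 15, 18]
Length 3; one witness is 13, 15, 24.

13, 15, 24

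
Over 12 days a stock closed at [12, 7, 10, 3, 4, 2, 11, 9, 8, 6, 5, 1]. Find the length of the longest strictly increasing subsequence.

Track the smallest tail for each achievable length (strict):
12 → extends → [12]
7 → replaces 12 → [7]
10 → extends → [7, 10]
3 → replaces 7 → [3, 10]
4 → replaces 10 → [3, 4]
2 → replaces 3 → [2, 4]
11 → extends → [2, 4, 11]
9 → replaces 11 → [2, 4, 9]
8 → replaces 9 → [2, 4, 8]
6 → replaces 8 → [2, 4, 6]
5 → replaces 6 → [2, 4, 5]
1 → replaces 2 → [1, 4, 5]
Three tails, so the longest strictly increasing subsequence has length 3 (e.g. 7, 10, 11).

3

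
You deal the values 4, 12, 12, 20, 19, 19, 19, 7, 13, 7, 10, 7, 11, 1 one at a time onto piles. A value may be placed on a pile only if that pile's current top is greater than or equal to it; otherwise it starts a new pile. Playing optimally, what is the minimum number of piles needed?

Place each on the leftmost legal pile:
4 → new pile 1 (tops now [4])
12 → new pile 2 (tops now [4, 12])
12 → pile 2 (tops now [4, 12])
20 → new pile 3 (tops now [4, 12, 20])
19 → pile 3 (tops now [4, 12, 19])
19 → pile 3 (tops now [4, 12, 19])
19 → pile 3 (tops now [4, 12, 19])
7 → pile 2 (tops now [4, 7, 19])
13 → pile 3 (tops now [4, 7, 13])
7 → pile 2 (tops now [4, 7, 13])
10 → pile 3 (tops now [4, 7, 10])
7 → pile 2 (tops now [4, 7, 10])
11 → new pile 4 (tops now [4, 7, 10, 11])
1 → pile 1 (tops now [1, 7, 10, 11])
Four piles.

4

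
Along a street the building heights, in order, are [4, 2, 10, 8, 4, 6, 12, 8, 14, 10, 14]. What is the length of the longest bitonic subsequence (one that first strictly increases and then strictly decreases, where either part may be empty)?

6

inc[i] = longest strictly increasing subsequence ending at i; dec[i] = longest strictly decreasing subsequence starting at i:
i:      1  2  3  4  5  6  7  8  9 10 11
a[i]:   4  2 10  8  4  6 12  8 14 10 14
inc:    1  1  2  2  2  3  4  4  5  5  6
dec:    2  1  3  2  1  1  2  1  2  1  1
Best peak at i=9 (value 14): inc=5, dec=2, length 5+2−1 = 6.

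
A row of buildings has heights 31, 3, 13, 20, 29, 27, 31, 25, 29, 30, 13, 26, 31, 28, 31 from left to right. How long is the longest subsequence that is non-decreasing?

Track the smallest tail for each achievable length (allowing ties):
31 → extends → [31]
3 → replaces 31 → [3]
13 → extends → [3, 13]
20 → extends → [3, 13, 20]
29 → extends → [3, 13, 20, 29]
27 → replaces 29 → [3, 13, 20, 27]
31 → extends → [3, 13, 20, 27, 31]
25 → replaces 27 → [3, 13, 20, 25, 31]
29 → replaces 31 → [3, 13, 20, 25, 29]
30 → extends → [3, 13, 20, 25, 29, 30]
13 → replaces 20 → [3, 13, 13, 25, 29, 30]
26 → replaces 29 → [3, 13, 13, 25, 26, 30]
31 → extends → [3, 13, 13, 25, 26, 30, 31]
28 → replaces 30 → [3, 13, 13, 25, 26, 28, 31]
31 → extends → [3, 13, 13, 25, 26, 28, 31, 31]
Eight tails, so the longest non-decreasing subsequence has length 8 (e.g. 3, 13, 20, 29, 29, 30, 31, 31).

8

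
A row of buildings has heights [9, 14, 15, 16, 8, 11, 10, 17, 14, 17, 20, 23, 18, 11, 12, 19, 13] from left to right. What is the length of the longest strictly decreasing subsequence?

Negate each value so 'decreasing' becomes 'increasing', then run patience tails on the negated sequence:
-9 → extends → [-9]
-14 → replaces -9 → [-14]
-15 → replaces -14 → [-15]
-16 → replaces -15 → [-16]
-8 → extends → [-16, -8]
-11 → replaces -8 → [-16, -11]
-10 → extends → [-16, -11, -10]
-17 → replaces -16 → [-17, -11, -10]
-14 → replaces -11 → [-17, -14, -10]
-17 → already a tail → [-17, -14, -10]
-20 → replaces -17 → [-20, -14, -10]
-23 → replaces -20 → [-23, -14, -10]
-18 → replaces -14 → [-23, -18, -10]
-11 → replaces -10 → [-23, -18, -11]
-12 → replaces -11 → [-23, -18, -12]
-19 → replaces -18 → [-23, -19, -12]
-13 → replaces -12 → [-23, -19, -13]
Three tails, so the longest strictly decreasing subsequence of the original has length 3.

3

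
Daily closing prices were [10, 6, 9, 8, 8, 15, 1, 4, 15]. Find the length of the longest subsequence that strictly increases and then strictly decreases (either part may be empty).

inc[i] = longest strictly increasing subsequence ending at i; dec[i] = longest strictly decreasing subsequence starting at i:
i:      1  2  3  4  5  6  7  8  9
a[i]:  10  6  9  8  8 15  1  4 15
inc:    1  1  2  2  2  3  1  2  3
dec:    4  2  3  2  2  2  1  1  1
Best peak at i=1 (value 10): inc=1, dec=4, length 1+4−1 = 4.

4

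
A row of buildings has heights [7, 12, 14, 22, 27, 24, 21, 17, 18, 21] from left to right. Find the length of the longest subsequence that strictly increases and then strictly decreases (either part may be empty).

8

inc[i] = longest strictly increasing subsequence ending at i; dec[i] = longest strictly decreasing subsequence starting at i:
i:      1  2  3  4  5  6  7  8  9 10
a[i]:   7 12 14 22 27 24 21 17 18 21
inc:    1  2  3  4  5  5  4  4  5  6
dec:    1  1  1  3  4  3  2  1  1  1
Best peak at i=5 (value 27): inc=5, dec=4, length 5+4−1 = 8.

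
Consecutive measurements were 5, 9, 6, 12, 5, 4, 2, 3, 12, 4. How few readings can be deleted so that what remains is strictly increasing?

Fewest deletions = n − (longest strictly increasing subsequence).
Patience tails:
5 → extends → [5]
9 → extends → [5, 9]
6 → replaces 9 → [5, 6]
12 → extends → [5, 6, 12]
5 → already a tail → [5, 6, 12]
4 → replaces 5 → [4, 6, 12]
2 → replaces 4 → [2, 6, 12]
3 → replaces 6 → [2, 3, 12]
12 → already a tail → [2, 3, 12]
4 → replaces 12 → [2, 3, 4]
Longest strictly increasing subsequence has length 3, so deletions = 10 − 3 = 7.

7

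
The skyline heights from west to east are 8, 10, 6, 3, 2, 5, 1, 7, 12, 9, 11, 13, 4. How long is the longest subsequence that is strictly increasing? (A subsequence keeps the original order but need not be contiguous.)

Let dp[i] be the length of the longest such subsequence ending at index i:
i:      1  2  3  4  5  6  7  8  9 10 11 12 13
a[i]:   8 10  6  3  2  5  1  7 12  9 11 13  4
dp:     1  2  1  1  1  2  1  3  4  4  5  6  2
Maximum dp value is 6.

6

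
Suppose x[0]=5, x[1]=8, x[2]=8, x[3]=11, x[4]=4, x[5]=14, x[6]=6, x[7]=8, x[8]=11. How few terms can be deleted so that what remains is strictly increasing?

Fewest deletions = n − (longest strictly increasing subsequence).
Patience tails:
5 → extends → [5]
8 → extends → [5, 8]
8 → already a tail → [5, 8]
11 → extends → [5, 8, 11]
4 → replaces 5 → [4, 8, 11]
14 → extends → [4, 8, 11, 14]
6 → replaces 8 → [4, 6, 11, 14]
8 → replaces 11 → [4, 6, 8, 14]
11 → replaces 14 → [4, 6, 8, 11]
Longest strictly increasing subsequence has length 4, so deletions = 9 − 4 = 5.

5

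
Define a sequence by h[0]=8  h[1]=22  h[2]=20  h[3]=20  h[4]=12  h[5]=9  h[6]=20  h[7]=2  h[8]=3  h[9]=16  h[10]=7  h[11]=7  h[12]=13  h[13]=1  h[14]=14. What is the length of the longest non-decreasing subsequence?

6

Track the smallest tail for each achievable length (allowing ties):
8 → extends → [8]
22 → extends → [8, 22]
20 → replaces 22 → [8, 20]
20 → extends → [8, 20, 20]
12 → replaces 20 → [8, 12, 20]
9 → replaces 12 → [8, 9, 20]
20 → extends → [8, 9, 20, 20]
2 → replaces 8 → [2, 9, 20, 20]
3 → replaces 9 → [2, 3, 20, 20]
16 → replaces 20 → [2, 3, 16, 20]
7 → replaces 16 → [2, 3, 7, 20]
7 → replaces 20 → [2, 3, 7, 7]
13 → extends → [2, 3, 7, 7, 13]
1 → replaces 2 → [1, 3, 7, 7, 13]
14 → extends → [1, 3, 7, 7, 13, 14]
Six tails, so the longest non-decreasing subsequence has length 6 (e.g. 2, 3, 7, 7, 13, 14).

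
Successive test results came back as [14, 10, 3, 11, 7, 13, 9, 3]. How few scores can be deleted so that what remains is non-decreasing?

5

Fewest deletions = n − (longest non-decreasing subsequence).
Patience tails:
14 → extends → [14]
10 → replaces 14 → [10]
3 → replaces 10 → [3]
11 → extends → [3, 11]
7 → replaces 11 → [3, 7]
13 → extends → [3, 7, 13]
9 → replaces 13 → [3, 7, 9]
3 → replaces 7 → [3, 3, 9]
Longest non-decreasing subsequence has length 3, so deletions = 8 − 3 = 5.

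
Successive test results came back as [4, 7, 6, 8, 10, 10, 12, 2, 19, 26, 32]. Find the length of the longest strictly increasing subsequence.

8

Let dp[i] be the length of the longest such subsequence ending at index i:
i:      1  2  3  4  5  6  7  8  9 10 11
a[i]:   4  7  6  8 10 10 12  2 19 26 32
dp:     1  2  2  3  4  4  5  1  6  7  8
Maximum dp value is 8.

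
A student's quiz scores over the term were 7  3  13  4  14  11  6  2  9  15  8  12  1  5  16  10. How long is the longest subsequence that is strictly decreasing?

Let dp[i] be the longest strictly decreasing subsequence ending at i:
i:      1  2  3  4  5  6  7  8  9 10 11 12 13 14 15 16
a[i]:   7  3 13  4 14 11  6  2  9 15  8 12  1  5 16 10
dp:     1  2  1  2  1  2  3  4  3  1  4  2  5  5  1  3
Maximum is 5.

5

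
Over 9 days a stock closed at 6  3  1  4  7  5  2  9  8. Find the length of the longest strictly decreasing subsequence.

3

Let dp[i] be the longest strictly decreasing subsequence ending at i:
i:     1 2 3 4 5 6 7 8 9
a[i]:  6 3 1 4 7 5 2 9 8
dp:    1 2 3 2 1 2 3 1 2
Maximum is 3.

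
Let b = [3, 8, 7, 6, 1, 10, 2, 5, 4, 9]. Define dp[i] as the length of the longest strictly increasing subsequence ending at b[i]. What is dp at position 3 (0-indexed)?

2

dp[i] = 1 + max{dp[j] : j<i, b[j]<b[i]} (or 1 if no such j):
i:      0  1  2  3  4  5  6  7  8  9
b[i]:   3  8  7  6  1 10  2  5  4  9
dp:     1  2  2  2  1  3  2  3  3  4
At index 3 the value is 2.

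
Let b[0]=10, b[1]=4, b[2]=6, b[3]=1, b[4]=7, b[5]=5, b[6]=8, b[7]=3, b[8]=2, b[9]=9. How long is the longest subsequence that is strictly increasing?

Track the smallest tail for each achievable length (strict):
10 → extends → [10]
4 → replaces 10 → [4]
6 → extends → [4, 6]
1 → replaces 4 → [1, 6]
7 → extends → [1, 6, 7]
5 → replaces 6 → [1, 5, 7]
8 → extends → [1, 5, 7, 8]
3 → replaces 5 → [1, 3, 7, 8]
2 → replaces 3 → [1, 2, 7, 8]
9 → extends → [1, 2, 7, 8, 9]
Five tails, so the longest strictly increasing subsequence has length 5 (e.g. 4, 6, 7, 8, 9).

5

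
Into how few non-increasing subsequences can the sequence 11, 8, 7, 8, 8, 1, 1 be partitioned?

2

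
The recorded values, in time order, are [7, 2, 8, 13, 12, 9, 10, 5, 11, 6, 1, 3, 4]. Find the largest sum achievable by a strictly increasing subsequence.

Let S[i] be the best sum of a strictly increasing subsequence ending at i:
i:      1  2  3  4  5  6  7  8  9 10 11 12 13
a[i]:   7  2  8 13 12  9 10  5 11  6  1  3  4
S:      7  2 15 28 27 24 34  7 45 13  1  5  9
Maximum is 45 (e.g. 7 + 8 + 9 + 10 + 11).

45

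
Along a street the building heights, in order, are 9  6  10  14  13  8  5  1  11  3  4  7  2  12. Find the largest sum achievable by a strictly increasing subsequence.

Let S[i] be the best sum of a strictly increasing subsequence ending at i:
i:      1  2  3  4  5  6  7  8  9 10 11 12 13 14
a[i]:   9  6 10 14 13  8  5  1 11  3  4  7  2 12
S:      9  6 19 33 32 14  5  1 30  4  8 15  3 42
Maximum is 42 (e.g. 9 + 10 + 11 + 12).

42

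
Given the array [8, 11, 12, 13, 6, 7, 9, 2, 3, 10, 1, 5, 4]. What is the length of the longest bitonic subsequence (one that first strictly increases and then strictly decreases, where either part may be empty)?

7

inc[i] = longest strictly increasing subsequence ending at i; dec[i] = longest strictly decreasing subsequence starting at i:
i:      1  2  3  4  5  6  7  8  9 10 11 12 13
a[i]:   8 11 12 13  6  7  9  2  3 10  1  5  4
inc:    1  2  3  4  1  2  3  1  2  4  1  3  3
dec:    4  4  4  4  3  3  3  2  2  3  1  2  1
Best peak at i=4 (value 13): inc=4, dec=4, length 4+4−1 = 7.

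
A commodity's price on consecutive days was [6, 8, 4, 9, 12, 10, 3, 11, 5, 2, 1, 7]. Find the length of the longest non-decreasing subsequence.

Let dp[i] be the length of the longest such subsequence ending at index i:
i:      1  2  3  4  5  6  7  8  9 10 11 12
a[i]:   6  8  4  9 12 10  3 11  5  2  1  7
dp:     1  2  1  3  4  4  1  5  2  1  1  3
Maximum dp value is 5.

5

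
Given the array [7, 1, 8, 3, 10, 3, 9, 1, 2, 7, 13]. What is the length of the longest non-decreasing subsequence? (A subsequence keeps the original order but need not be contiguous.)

5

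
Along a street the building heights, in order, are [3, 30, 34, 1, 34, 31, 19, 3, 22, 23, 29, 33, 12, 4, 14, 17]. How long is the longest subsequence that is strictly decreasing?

5

Negate each value so 'decreasing' becomes 'increasing', then run patience tails on the negated sequence:
-3 → extends → [-3]
-30 → replaces -3 → [-30]
-34 → replaces -30 → [-34]
-1 → extends → [-34, -1]
-34 → already a tail → [-34, -1]
-31 → replaces -1 → [-34, -31]
-19 → extends → [-34, -31, -19]
-3 → extends → [-34, -31, -19, -3]
-22 → replaces -19 → [-34, -31, -22, -3]
-23 → replaces -22 → [-34, -31, -23, -3]
-29 → replaces -23 → [-34, -31, -29, -3]
-33 → replaces -31 → [-34, -33, -29, -3]
-12 → replaces -3 → [-34, -33, -29, -12]
-4 → extends → [-34, -33, -29, -12, -4]
-14 → replaces -12 → [-34, -33, -29, -14, -4]
-17 → replaces -14 → [-34, -33, -29, -17, -4]
Five tails, so the longest strictly decreasing subsequence of the original has length 5.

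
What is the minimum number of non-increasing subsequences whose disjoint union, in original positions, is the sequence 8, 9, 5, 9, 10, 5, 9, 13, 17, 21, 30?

7

Place each on the leftmost legal pile:
8 → new pile 1 (tops now [8])
9 → new pile 2 (tops now [8, 9])
5 → pile 1 (tops now [5, 9])
9 → pile 2 (tops now [5, 9])
10 → new pile 3 (tops now [5, 9, 10])
5 → pile 1 (tops now [5, 9, 10])
9 → pile 2 (tops now [5, 9, 10])
13 → new pile 4 (tops now [5, 9, 10, 13])
17 → new pile 5 (tops now [5, 9, 10, 13, 17])
21 → new pile 6 (tops now [5, 9, 10, 13, 17, 21])
30 → new pile 7 (tops now [5, 9, 10, 13, 17, 21, 30])
Seven piles.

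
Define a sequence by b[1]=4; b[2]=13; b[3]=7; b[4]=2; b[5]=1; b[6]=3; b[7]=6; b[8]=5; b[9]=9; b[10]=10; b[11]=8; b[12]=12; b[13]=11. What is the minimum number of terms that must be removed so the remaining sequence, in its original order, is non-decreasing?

Fewest deletions = n − (longest non-decreasing subsequence).
Patience tails:
4 → extends → [4]
13 → extends → [4, 13]
7 → replaces 13 → [4, 7]
2 → replaces 4 → [2, 7]
1 → replaces 2 → [1, 7]
3 → replaces 7 → [1, 3]
6 → extends → [1, 3, 6]
5 → replaces 6 → [1, 3, 5]
9 → extends → [1, 3, 5, 9]
10 → extends → [1, 3, 5, 9, 10]
8 → replaces 9 → [1, 3, 5, 8, 10]
12 → extends → [1, 3, 5, 8, 10, 12]
11 → replaces 12 → [1, 3, 5, 8, 10, 11]
Longest non-decreasing subsequence has length 6, so deletions = 13 − 6 = 7.

7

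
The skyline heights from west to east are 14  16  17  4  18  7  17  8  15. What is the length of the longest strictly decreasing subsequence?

Let dp[i] be the longest strictly decreasing subsequence ending at i:
i:      1  2  3  4  5  6  7  8  9
a[i]:  14 16 17  4 18  7 17  8 15
dp:     1  1  1  2  1  2  2  3  3
Maximum is 3.

3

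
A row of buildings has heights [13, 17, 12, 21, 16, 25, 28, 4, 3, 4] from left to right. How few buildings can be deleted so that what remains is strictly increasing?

5

Fewest deletions = n − (longest strictly increasing subsequence).
Patience tails:
13 → extends → [13]
17 → extends → [13, 17]
12 → replaces 13 → [12, 17]
21 → extends → [12, 17, 21]
16 → replaces 17 → [12, 16, 21]
25 → extends → [12, 16, 21, 25]
28 → extends → [12, 16, 21, 25, 28]
4 → replaces 12 → [4, 16, 21, 25, 28]
3 → replaces 4 → [3, 16, 21, 25, 28]
4 → replaces 16 → [3, 4, 21, 25, 28]
Longest strictly increasing subsequence has length 5, so deletions = 10 − 5 = 5.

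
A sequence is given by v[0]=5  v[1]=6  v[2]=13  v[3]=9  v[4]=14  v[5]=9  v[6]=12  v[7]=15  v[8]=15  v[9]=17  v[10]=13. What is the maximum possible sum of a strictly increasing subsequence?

Let S[i] be the best sum of a strictly increasing subsequence ending at i:
i:      0  1  2  3  4  5  6  7  8  9 10
v[i]:   5  6 13  9 14  9 12 15 15 17 13
S:      5 11 24 20 38 20 32 53 53 70 45
Maximum is 70 (e.g. 5 + 6 + 13 + 14 + 15 + 17).

70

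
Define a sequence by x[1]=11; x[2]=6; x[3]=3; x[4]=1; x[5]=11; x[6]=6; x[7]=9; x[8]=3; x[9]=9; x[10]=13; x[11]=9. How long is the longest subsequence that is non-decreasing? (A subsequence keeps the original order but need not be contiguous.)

Let dp[i] be the length of the longest such subsequence ending at index i:
i:      1  2  3  4  5  6  7  8  9 10 11
x[i]:  11  6  3  1 11  6  9  3  9 13  9
dp:     1  1  1  1  2  2  3  2  4  5  5
Maximum dp value is 5.

5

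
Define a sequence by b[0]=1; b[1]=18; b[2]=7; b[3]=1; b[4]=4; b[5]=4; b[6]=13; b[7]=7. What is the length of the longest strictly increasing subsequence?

Track the smallest tail for each achievable length (strict):
1 → extends → [1]
18 → extends → [1, 18]
7 → replaces 18 → [1, 7]
1 → already a tail → [1, 7]
4 → replaces 7 → [1, 4]
4 → already a tail → [1, 4]
13 → extends → [1, 4, 13]
7 → replaces 13 → [1, 4, 7]
Three tails, so the longest strictly increasing subsequence has length 3 (e.g. 1, 7, 13).

3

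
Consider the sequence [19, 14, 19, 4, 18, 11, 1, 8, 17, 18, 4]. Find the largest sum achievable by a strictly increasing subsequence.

Let S[i] be the best sum of a strictly increasing subsequence ending at i:
i:      1  2  3  4  5  6  7  8  9 10 11
a[i]:  19 14 19  4 18 11  1  8 17 18  4
S:     19 14 33  4 32 15  1 12 32 50  5
Maximum is 50 (e.g. 4 + 11 + 17 + 18).

50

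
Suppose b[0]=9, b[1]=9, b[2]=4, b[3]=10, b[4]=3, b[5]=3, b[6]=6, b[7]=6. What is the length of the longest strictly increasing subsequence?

2

Track the smallest tail for each achievable length (strict):
9 → extends → [9]
9 → already a tail → [9]
4 → replaces 9 → [4]
10 → extends → [4, 10]
3 → replaces 4 → [3, 10]
3 → already a tail → [3, 10]
6 → replaces 10 → [3, 6]
6 → already a tail → [3, 6]
Two tails, so the longest strictly increasing subsequence has length 2 (e.g. 9, 10).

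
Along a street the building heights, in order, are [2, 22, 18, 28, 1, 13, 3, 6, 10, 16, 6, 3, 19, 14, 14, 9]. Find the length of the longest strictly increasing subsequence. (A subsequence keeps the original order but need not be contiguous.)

Let dp[i] be the length of the longest such subsequence ending at index i:
i:      1  2  3  4  5  6  7  8  9 10 11 12 13 14 15 16
a[i]:   2 22 18 28  1 13  3  6 10 16  6  3 19 14 14  9
dp:     1  2  2  3  1  2  2  3  4  5  3  2  6  5  5  4
Maximum dp value is 6.

6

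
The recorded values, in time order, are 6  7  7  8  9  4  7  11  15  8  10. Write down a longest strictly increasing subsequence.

6, 7, 8, 9, 11, 15

Patience tails give the LIS length; then backtrack through the dp parents:
6 → extends → [6]
7 → extends → [6, 7]
7 → already a tail → [6, 7]
8 → extends → [6, 7, 8]
9 → extends → [6, 7, 8, 9]
4 → replaces 6 → [4, 7, 8, 9]
7 → already a tail → [4, 7, 8, 9]
11 → extends → [4, 7, 8, 9, 11]
15 → extends → [4, 7, 8, 9, 11, 15]
8 → already a tail → [4, 7, 8, 9, 11, 15]
10 → replaces 11 → [4, 7, 8, 9, 10, 15]
Length 6; one witness is 6, 7, 8, 9, 11, 15.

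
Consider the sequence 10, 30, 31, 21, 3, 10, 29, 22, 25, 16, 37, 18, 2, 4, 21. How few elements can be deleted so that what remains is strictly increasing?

Fewest deletions = n − (longest strictly increasing subsequence).
i:      1  2  3  4  5  6  7  8  9 10 11 12 13 14 15
a[i]:  10 30 31 21  3 10 29 22 25 16 37 18  2  4 21
dp:     1  2  3  2  1  2  3  3  4  3  5  4  1  2  5
max dp = 5, so deletions = 15 − 5 = 10.

10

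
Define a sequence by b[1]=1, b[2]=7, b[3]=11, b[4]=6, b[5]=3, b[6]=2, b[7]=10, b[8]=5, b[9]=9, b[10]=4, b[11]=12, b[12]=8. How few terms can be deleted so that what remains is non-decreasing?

Fewest deletions = n − (longest non-decreasing subsequence).
Patience tails:
1 → extends → [1]
7 → extends → [1, 7]
11 → extends → [1, 7, 11]
6 → replaces 7 → [1, 6, 11]
3 → replaces 6 → [1, 3, 11]
2 → replaces 3 → [1, 2, 11]
10 → replaces 11 → [1, 2, 10]
5 → replaces 10 → [1, 2, 5]
9 → extends → [1, 2, 5, 9]
4 → replaces 5 → [1, 2, 4, 9]
12 → extends → [1, 2, 4, 9, 12]
8 → replaces 9 → [1, 2, 4, 8, 12]
Longest non-decreasing subsequence has length 5, so deletions = 12 − 5 = 7.

7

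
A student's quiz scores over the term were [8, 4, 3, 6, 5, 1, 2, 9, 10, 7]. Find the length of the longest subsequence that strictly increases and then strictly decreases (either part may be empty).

inc[i] = longest strictly increasing subsequence ending at i; dec[i] = longest strictly decreasing subsequence starting at i:
i:      1  2  3  4  5  6  7  8  9 10
a[i]:   8  4  3  6  5  1  2  9 10  7
inc:    1  1  1  2  2  1  2  3  4  3
dec:    4  3  2  3  2  1  1  2  2  1
Best peak at i=9 (value 10): inc=4, dec=2, length 4+2−1 = 5.

5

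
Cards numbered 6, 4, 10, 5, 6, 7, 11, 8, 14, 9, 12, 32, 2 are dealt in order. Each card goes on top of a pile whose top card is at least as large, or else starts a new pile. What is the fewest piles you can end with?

Place each on the leftmost legal pile:
6 → new pile 1 (tops now [6])
4 → pile 1 (tops now [4])
10 → new pile 2 (tops now [4, 10])
5 → pile 2 (tops now [4, 5])
6 → new pile 3 (tops now [4, 5, 6])
7 → new pile 4 (tops now [4, 5, 6, 7])
11 → new pile 5 (tops now [4, 5, 6, 7, 11])
8 → pile 5 (tops now [4, 5, 6, 7, 8])
14 → new pile 6 (tops now [4, 5, 6, 7, 8, 14])
9 → pile 6 (tops now [4, 5, 6, 7, 8, 9])
12 → new pile 7 (tops now [4, 5, 6, 7, 8, 9, 12])
32 → new pile 8 (tops now [4, 5, 6, 7, 8, 9, 12, 32])
2 → pile 1 (tops now [2, 5, 6, 7, 8, 9, 12, 32])
Eight piles.

8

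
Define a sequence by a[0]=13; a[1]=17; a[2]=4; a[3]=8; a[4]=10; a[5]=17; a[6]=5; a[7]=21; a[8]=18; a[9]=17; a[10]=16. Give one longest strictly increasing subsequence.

Patience tails give the LIS length; then backtrack through the dp parents:
13 → extends → [13]
17 → extends → [13, 17]
4 → replaces 13 → [4, 17]
8 → replaces 17 → [4, 8]
10 → extends → [4, 8, 10]
17 → extends → [4, 8, 10, 17]
5 → replaces 8 → [4, 5, 10, 17]
21 → extends → [4, 5, 10, 17, 21]
18 → replaces 21 → [4, 5, 10, 17, 18]
17 → already a tail → [4, 5, 10, 17, 18]
16 → replaces 17 → [4, 5, 10, 16, 18]
Length 5; one witness is 4, 8, 10, 17, 21.

4, 8, 10, 17, 21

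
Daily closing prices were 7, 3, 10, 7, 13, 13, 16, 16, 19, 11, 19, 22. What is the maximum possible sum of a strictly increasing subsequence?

87

Let S[i] be the best sum of a strictly increasing subsequence ending at i:
i:      1  2  3  4  5  6  7  8  9 10 11 12
a[i]:   7  3 10  7 13 13 16 16 19 11 19 22
S:      7  3 17 10 30 30 46 46 65 28 65 87
Maximum is 87 (e.g. 7 + 10 + 13 + 16 + 19 + 22).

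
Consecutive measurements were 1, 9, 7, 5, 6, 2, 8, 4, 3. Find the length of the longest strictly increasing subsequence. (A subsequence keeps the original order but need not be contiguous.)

4

Let dp[i] be the length of the longest such subsequence ending at index i:
i:     1 2 3 4 5 6 7 8 9
a[i]:  1 9 7 5 6 2 8 4 3
dp:    1 2 2 2 3 2 4 3 3
Maximum dp value is 4.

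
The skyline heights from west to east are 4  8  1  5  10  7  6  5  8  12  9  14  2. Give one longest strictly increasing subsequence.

4, 5, 7, 8, 12, 14

Patience tails give the LIS length; then backtrack through the dp parents:
4 → extends → [4]
8 → extends → [4, 8]
1 → replaces 4 → [1, 8]
5 → replaces 8 → [1, 5]
10 → extends → [1, 5, 10]
7 → replaces 10 → [1, 5, 7]
6 → replaces 7 → [1, 5, 6]
5 → already a tail → [1, 5, 6]
8 → extends → [1, 5, 6, 8]
12 → extends → [1, 5, 6, 8, 12]
9 → replaces 12 → [1, 5, 6, 8, 9]
14 → extends → [1, 5, 6, 8, 9, 14]
2 → replaces 5 → [1, 2, 6, 8, 9, 14]
Length 6; one witness is 4, 5, 7, 8, 12, 14.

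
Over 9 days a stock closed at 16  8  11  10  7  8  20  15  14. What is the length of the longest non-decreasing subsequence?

Let dp[i] be the length of the longest such subsequence ending at index i:
i:      1  2  3  4  5  6  7  8  9
a[i]:  16  8 11 10  7  8 20 15 14
dp:     1  1  2  2  1  2  3  3  3
Maximum dp value is 3.

3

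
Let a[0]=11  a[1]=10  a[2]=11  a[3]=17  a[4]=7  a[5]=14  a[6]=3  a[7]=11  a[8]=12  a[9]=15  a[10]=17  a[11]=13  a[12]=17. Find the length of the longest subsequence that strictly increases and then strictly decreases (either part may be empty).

6

inc[i] = longest strictly increasing subsequence ending at i; dec[i] = longest strictly decreasing subsequence starting at i:
i:      0  1  2  3  4  5  6  7  8  9 10 11 12
a[i]:  11 10 11 17  7 14  3 11 12 15 17 13 17
inc:    1  1  2  3  1  3  1  2  3  4  5  4  5
dec:    4  3  3  3  2  2  1  1  1  2  2  1  1
Best peak at i=10 (value 17): inc=5, dec=2, length 5+2−1 = 6.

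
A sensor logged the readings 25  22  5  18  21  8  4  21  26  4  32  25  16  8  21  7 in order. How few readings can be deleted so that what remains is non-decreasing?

Fewest deletions = n − (longest non-decreasing subsequence).
i:      1  2  3  4  5  6  7  8  9 10 11 12 13 14 15 16
a[i]:  25 22  5 18 21  8  4 21 26  4 32 25 16  8 21  7
dp:     1  1  1  2  3  2  1  4  5  2  6  5  3  3  5  3
max dp = 6, so deletions = 16 − 6 = 10.

10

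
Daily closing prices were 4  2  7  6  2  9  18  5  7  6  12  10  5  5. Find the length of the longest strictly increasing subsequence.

4

Track the smallest tail for each achievable length (strict):
4 → extends → [4]
2 → replaces 4 → [2]
7 → extends → [2, 7]
6 → replaces 7 → [2, 6]
2 → already a tail → [2, 6]
9 → extends → [2, 6, 9]
18 → extends → [2, 6, 9, 18]
5 → replaces 6 → [2, 5, 9, 18]
7 → replaces 9 → [2, 5, 7, 18]
6 → replaces 7 → [2, 5, 6, 18]
12 → replaces 18 → [2, 5, 6, 12]
10 → replaces 12 → [2, 5, 6, 10]
5 → already a tail → [2, 5, 6, 10]
5 → already a tail → [2, 5, 6, 10]
Four tails, so the longest strictly increasing subsequence has length 4 (e.g. 4, 7, 9, 18).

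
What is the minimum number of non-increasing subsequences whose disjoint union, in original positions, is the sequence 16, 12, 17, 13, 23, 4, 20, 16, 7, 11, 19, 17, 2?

Place each on the leftmost legal pile:
16 → new pile 1 (tops now [16])
12 → pile 1 (tops now [12])
17 → new pile 2 (tops now [12, 17])
13 → pile 2 (tops now [12, 13])
23 → new pile 3 (tops now [12, 13, 23])
4 → pile 1 (tops now [4, 13, 23])
20 → pile 3 (tops now [4, 13, 20])
16 → pile 3 (tops now [4, 13, 16])
7 → pile 2 (tops now [4, 7, 16])
11 → pile 3 (tops now [4, 7, 11])
19 → new pile 4 (tops now [4, 7, 11, 19])
17 → pile 4 (tops now [4, 7, 11, 17])
2 → pile 1 (tops now [2, 7, 11, 17])
Four piles.

4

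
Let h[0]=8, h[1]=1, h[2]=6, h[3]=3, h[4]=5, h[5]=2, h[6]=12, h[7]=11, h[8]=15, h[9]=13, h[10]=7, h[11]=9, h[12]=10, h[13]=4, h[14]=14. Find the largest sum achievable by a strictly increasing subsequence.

Let S[i] be the best sum of a strictly increasing subsequence ending at i:
i:      0  1  2  3  4  5  6  7  8  9 10 11 12 13 14
h[i]:   8  1  6  3  5  2 12 11 15 13  7  9 10  4 14
S:      8  1  7  4  9  3 21 20 36 34 16 25 35  8 49
Maximum is 49 (e.g. 1 + 3 + 5 + 7 + 9 + 10 + 14).

49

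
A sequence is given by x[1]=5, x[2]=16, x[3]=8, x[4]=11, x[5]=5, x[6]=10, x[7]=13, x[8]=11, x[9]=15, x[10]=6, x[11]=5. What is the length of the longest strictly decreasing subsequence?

Negate each value so 'decreasing' becomes 'increasing', then run patience tails on the negated sequence:
-5 → extends → [-5]
-16 → replaces -5 → [-16]
-8 → extends → [-16, -8]
-11 → replaces -8 → [-16, -11]
-5 → extends → [-16, -11, -5]
-10 → replaces -5 → [-16, -11, -10]
-13 → replaces -11 → [-16, -13, -10]
-11 → replaces -10 → [-16, -13, -11]
-15 → replaces -13 → [-16, -15, -11]
-6 → extends → [-16, -15, -11, -6]
-5 → extends → [-16, -15, -11, -6, -5]
Five tails, so the longest strictly decreasing subsequence of the original has length 5.

5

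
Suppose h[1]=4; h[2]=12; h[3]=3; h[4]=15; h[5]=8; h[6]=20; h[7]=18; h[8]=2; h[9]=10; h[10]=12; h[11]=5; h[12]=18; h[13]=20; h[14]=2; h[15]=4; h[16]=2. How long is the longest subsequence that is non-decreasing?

6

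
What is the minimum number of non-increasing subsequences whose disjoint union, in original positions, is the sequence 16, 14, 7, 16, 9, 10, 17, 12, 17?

Place each on the leftmost legal pile:
16 → new pile 1 (tops now [16])
14 → pile 1 (tops now [14])
7 → pile 1 (tops now [7])
16 → new pile 2 (tops now [7, 16])
9 → pile 2 (tops now [7, 9])
10 → new pile 3 (tops now [7, 9, 10])
17 → new pile 4 (tops now [7, 9, 10, 17])
12 → pile 4 (tops now [7, 9, 10, 12])
17 → new pile 5 (tops now [7, 9, 10, 12, 17])
Five piles.

5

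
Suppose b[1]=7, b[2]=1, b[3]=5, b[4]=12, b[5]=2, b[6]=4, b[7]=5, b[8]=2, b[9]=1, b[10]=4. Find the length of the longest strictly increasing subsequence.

Track the smallest tail for each achievable length (strict):
7 → extends → [7]
1 → replaces 7 → [1]
5 → extends → [1, 5]
12 → extends → [1, 5, 12]
2 → replaces 5 → [1, 2, 12]
4 → replaces 12 → [1, 2, 4]
5 → extends → [1, 2, 4, 5]
2 → already a tail → [1, 2, 4, 5]
1 → already a tail → [1, 2, 4, 5]
4 → already a tail → [1, 2, 4, 5]
Four tails, so the longest strictly increasing subsequence has length 4 (e.g. 1, 2, 4, 5).

4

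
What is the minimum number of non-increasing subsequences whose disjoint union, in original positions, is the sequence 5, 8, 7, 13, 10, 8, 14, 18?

5

Place each on the leftmost legal pile:
5 → new pile 1 (tops now [5])
8 → new pile 2 (tops now [5, 8])
7 → pile 2 (tops now [5, 7])
13 → new pile 3 (tops now [5, 7, 13])
10 → pile 3 (tops now [5, 7, 10])
8 → pile 3 (tops now [5, 7, 8])
14 → new pile 4 (tops now [5, 7, 8, 14])
18 → new pile 5 (tops now [5, 7, 8, 14, 18])
Five piles.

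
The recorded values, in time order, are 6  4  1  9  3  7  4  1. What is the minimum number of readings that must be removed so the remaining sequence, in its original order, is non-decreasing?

5

Fewest deletions = n − (longest non-decreasing subsequence).
Patience tails:
6 → extends → [6]
4 → replaces 6 → [4]
1 → replaces 4 → [1]
9 → extends → [1, 9]
3 → replaces 9 → [1, 3]
7 → extends → [1, 3, 7]
4 → replaces 7 → [1, 3, 4]
1 → replaces 3 → [1, 1, 4]
Longest non-decreasing subsequence has length 3, so deletions = 8 − 3 = 5.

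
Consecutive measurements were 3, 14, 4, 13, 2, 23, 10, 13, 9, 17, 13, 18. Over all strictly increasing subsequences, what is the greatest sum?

Let S[i] be the best sum of a strictly increasing subsequence ending at i:
i:      1  2  3  4  5  6  7  8  9 10 11 12
a[i]:   3 14  4 13  2 23 10 13  9 17 13 18
S:      3 17  7 20  2 43 17 30 16 47 30 65
Maximum is 65 (e.g. 3 + 4 + 10 + 13 + 17 + 18).

65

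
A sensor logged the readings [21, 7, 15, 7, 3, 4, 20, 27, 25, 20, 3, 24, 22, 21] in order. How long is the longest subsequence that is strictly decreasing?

5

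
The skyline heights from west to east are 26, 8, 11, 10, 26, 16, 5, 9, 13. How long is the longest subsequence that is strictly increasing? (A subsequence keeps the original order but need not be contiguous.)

Track the smallest tail for each achievable length (strict):
26 → extends → [26]
8 → replaces 26 → [8]
11 → extends → [8, 11]
10 → replaces 11 → [8, 10]
26 → extends → [8, 10, 26]
16 → replaces 26 → [8, 10, 16]
5 → replaces 8 → [5, 10, 16]
9 → replaces 10 → [5, 9, 16]
13 → replaces 16 → [5, 9, 13]
Three tails, so the longest strictly increasing subsequence has length 3 (e.g. 8, 11, 26).

3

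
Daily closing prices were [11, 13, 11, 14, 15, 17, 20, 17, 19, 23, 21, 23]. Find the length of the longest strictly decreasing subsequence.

Let dp[i] be the longest strictly decreasing subsequence ending at i:
i:      1  2  3  4  5  6  7  8  9 10 11 12
a[i]:  11 13 11 14 15 17 20 17 19 23 21 23
dp:     1  1  2  1  1  1  1  2  2  1  2  1
Maximum is 2.

2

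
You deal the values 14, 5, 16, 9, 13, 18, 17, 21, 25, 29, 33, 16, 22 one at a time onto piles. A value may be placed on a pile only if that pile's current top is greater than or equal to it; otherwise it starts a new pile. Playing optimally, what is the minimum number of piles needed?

Place each on the leftmost legal pile:
14 → new pile 1 (tops now [14])
5 → pile 1 (tops now [5])
16 → new pile 2 (tops now [5, 16])
9 → pile 2 (tops now [5, 9])
13 → new pile 3 (tops now [5, 9, 13])
18 → new pile 4 (tops now [5, 9, 13, 18])
17 → pile 4 (tops now [5, 9, 13, 17])
21 → new pile 5 (tops now [5, 9, 13, 17, 21])
25 → new pile 6 (tops now [5, 9, 13, 17, 21, 25])
29 → new pile 7 (tops now [5, 9, 13, 17, 21, 25, 29])
33 → new pile 8 (tops now [5, 9, 13, 17, 21, 25, 29, 33])
16 → pile 4 (tops now [5, 9, 13, 16, 21, 25, 29, 33])
22 → pile 6 (tops now [5, 9, 13, 16, 21, 22, 29, 33])
Eight piles.

8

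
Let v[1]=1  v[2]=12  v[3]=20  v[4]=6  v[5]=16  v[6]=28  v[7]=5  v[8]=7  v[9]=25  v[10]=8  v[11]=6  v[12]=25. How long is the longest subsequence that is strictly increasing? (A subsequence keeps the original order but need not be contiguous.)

5

Let dp[i] be the length of the longest such subsequence ending at index i:
i:      1  2  3  4  5  6  7  8  9 10 11 12
v[i]:   1 12 20  6 16 28  5  7 25  8  6 25
dp:     1  2  3  2  3  4  2  3  4  4  3  5
Maximum dp value is 5.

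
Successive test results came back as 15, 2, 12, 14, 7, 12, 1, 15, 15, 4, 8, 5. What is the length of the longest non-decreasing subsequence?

Track the smallest tail for each achievable length (allowing ties):
15 → extends → [15]
2 → replaces 15 → [2]
12 → extends → [2, 12]
14 → extends → [2, 12, 14]
7 → replaces 12 → [2, 7, 14]
12 → replaces 14 → [2, 7, 12]
1 → replaces 2 → [1, 7, 12]
15 → extends → [1, 7, 12, 15]
15 → extends → [1, 7, 12, 15, 15]
4 → replaces 7 → [1, 4, 12, 15, 15]
8 → replaces 12 → [1, 4, 8, 15, 15]
5 → replaces 8 → [1, 4, 5, 15, 15]
Five tails, so the longest non-decreasing subsequence has length 5 (e.g. 2, 12, 14, 15, 15).

5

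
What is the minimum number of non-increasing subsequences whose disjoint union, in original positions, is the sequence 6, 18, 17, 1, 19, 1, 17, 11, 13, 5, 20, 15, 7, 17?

5

The minimum number of non-increasing subsequences covering a sequence equals the length of its longest strictly increasing subsequence.
LIS length is 5 (e.g. 6, 11, 13, 15, 17), so 5 piles are needed.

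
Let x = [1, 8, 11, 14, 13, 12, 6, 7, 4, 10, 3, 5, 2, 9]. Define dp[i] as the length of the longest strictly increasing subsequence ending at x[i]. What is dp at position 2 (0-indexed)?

3

dp[i] = 1 + max{dp[j] : j<i, x[j]<x[i]} (or 1 if no such j):
i:      0  1  2  3  4  5  6  7  8  9 10 11 12 13
x[i]:   1  8 11 14 13 12  6  7  4 10  3  5  2  9
dp:     1  2  3  4  4  4  2  3  2  4  2  3  2  4
At index 2 the value is 3.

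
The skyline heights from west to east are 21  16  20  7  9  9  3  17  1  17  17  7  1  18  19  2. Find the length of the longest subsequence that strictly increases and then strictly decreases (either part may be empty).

6

inc[i] = longest strictly increasing subsequence ending at i; dec[i] = longest strictly decreasing subsequence starting at i:
i:      1  2  3  4  5  6  7  8  9 10 11 12 13 14 15 16
a[i]:  21 16 20  7  9  9  3 17  1 17 17  7  1 18 19  2
inc:    1  1  2  1  2  2  1  3  1  3  3  2  1  4  5  2
dec:    5  4  4  3  3  3  2  3  1  3  3  2  1  2  2  1
Best peak at i=15 (value 19): inc=5, dec=2, length 5+2−1 = 6.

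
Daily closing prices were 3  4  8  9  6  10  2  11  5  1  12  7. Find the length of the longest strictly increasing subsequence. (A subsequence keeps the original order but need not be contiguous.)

7

Track the smallest tail for each achievable length (strict):
3 → extends → [3]
4 → extends → [3, 4]
8 → extends → [3, 4, 8]
9 → extends → [3, 4, 8, 9]
6 → replaces 8 → [3, 4, 6, 9]
10 → extends → [3, 4, 6, 9, 10]
2 → replaces 3 → [2, 4, 6, 9, 10]
11 → extends → [2, 4, 6, 9, 10, 11]
5 → replaces 6 → [2, 4, 5, 9, 10, 11]
1 → replaces 2 → [1, 4, 5, 9, 10, 11]
12 → extends → [1, 4, 5, 9, 10, 11, 12]
7 → replaces 9 → [1, 4, 5, 7, 10, 11, 12]
Seven tails, so the longest strictly increasing subsequence has length 7 (e.g. 3, 4, 8, 9, 10, 11, 12).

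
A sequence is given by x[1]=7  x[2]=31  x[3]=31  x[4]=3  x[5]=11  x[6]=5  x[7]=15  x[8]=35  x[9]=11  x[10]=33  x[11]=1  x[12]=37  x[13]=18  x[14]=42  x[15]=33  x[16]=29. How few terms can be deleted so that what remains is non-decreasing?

Fewest deletions = n − (longest non-decreasing subsequence).
i:      1  2  3  4  5  6  7  8  9 10 11 12 13 14 15 16
x[i]:   7 31 31  3 11  5 15 35 11 33  1 37 18 42 33 29
dp:     1  2  3  1  2  2  3  4  3  4  1  5  4  6  5  5
max dp = 6, so deletions = 16 − 6 = 10.

10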